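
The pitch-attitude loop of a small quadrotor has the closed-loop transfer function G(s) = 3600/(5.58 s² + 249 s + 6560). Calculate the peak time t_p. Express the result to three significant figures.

Dividing through by 5.58: denominator becomes s² + 44.62 s + 1176.
So ω_n = √1176 = 34.3 rad/s and ζ = 44.62/(2·34.3) = 0.651.
ω_d = ω_n√(1−ζ²) = 26.0 rad/s. t_p = π/ω_d = 0.121 s.

t_p ≈ 0.121 s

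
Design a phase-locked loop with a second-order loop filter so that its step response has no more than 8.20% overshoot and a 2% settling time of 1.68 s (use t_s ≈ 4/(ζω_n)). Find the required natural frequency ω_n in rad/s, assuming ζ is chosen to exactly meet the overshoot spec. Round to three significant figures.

ω_n ≈ 3.82 rad/s

ζ = −ln(OS)/√(π² + (ln OS)²). With OS = 0.0820, ln OS = −2.501 and ζ = 2.501/4.016 = 0.623.
From t_s ≈ 4/(ζω_n): ω_n = 4/(ζ·t_s) = 4/(0.623·1.68) = 3.82 rad/s.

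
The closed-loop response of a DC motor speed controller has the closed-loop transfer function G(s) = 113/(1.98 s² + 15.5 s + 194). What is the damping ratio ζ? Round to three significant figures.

ζ ≈ 0.395

Dividing through by 1.98: denominator becomes s² + 7.828 s + 97.98.
So ω_n = √97.98 = 9.90 rad/s and ζ = 7.828/(2·9.90) = 0.395.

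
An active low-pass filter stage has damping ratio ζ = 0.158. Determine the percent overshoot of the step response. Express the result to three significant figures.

For an underdamped second-order system, %OS = 100·exp(−πζ/√(1−ζ²)).
πζ/√(1−ζ²) = π·0.158/√(1−0.0250) = 0.5027, so %OS = 100·e^(−0.5027) = 60.5%.

%OS ≈ 60.5%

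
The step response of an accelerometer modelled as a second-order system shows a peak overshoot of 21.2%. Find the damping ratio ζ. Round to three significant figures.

ζ = −ln(OS)/√(π² + (ln OS)²). With OS = 0.212, ln OS = −1.551 and ζ = 1.551/3.504 = 0.443.

ζ ≈ 0.443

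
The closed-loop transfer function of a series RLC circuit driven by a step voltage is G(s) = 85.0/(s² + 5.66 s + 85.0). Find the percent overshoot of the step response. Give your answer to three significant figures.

%OS ≈ 36.3%

ω_n = √85.0 = 9.22 rad/s; ζ = 5.66/(2·9.22) = 0.307.
%OS = 100 e^{−πζ/√(1−ζ²)} with ζ = 0.307 gives 36.3%.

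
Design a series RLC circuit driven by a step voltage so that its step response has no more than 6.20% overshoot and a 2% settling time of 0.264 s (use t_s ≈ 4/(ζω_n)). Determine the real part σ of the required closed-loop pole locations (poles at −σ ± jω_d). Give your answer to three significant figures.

The settling-time spec alone fixes σ = ζω_n = 4/t_s = 4/0.264 = 15.2.
(Overshoot then fixes ζ = 0.663 and hence ω_d = σ·√(1−ζ²)/ζ = 17.1 rad/s.)

σ ≈ 15.2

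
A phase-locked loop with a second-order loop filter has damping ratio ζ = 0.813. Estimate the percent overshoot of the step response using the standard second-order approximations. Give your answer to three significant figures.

For an underdamped second-order system, %OS = 100·exp(−πζ/√(1−ζ²)).
πζ/√(1−ζ²) = π·0.813/√(1−0.661) = 4.387, so %OS = 100·e^(−4.387) = 1.24%.

%OS ≈ 1.24%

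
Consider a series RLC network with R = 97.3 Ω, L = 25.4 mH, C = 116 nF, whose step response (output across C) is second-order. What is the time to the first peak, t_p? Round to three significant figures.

t_p ≈ 0.000171 s

For a series RLC circuit (capacitor voltage as output), ω_n = 1/√(LC) = 1/√(25.4 mH · 116 nF) = 18400 rad/s.
ζ = (R/2)·√(C/L) = (97.3/2)·√(116 nF/25.4 mH) = 0.104.
ω_d = 18400·√(1 − 0.104²) = 18300 rad/s. t_p = π/ω_d = 0.000171 s.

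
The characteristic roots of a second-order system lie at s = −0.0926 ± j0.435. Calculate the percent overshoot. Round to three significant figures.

The poles are at −σ ± jω_d with σ = 0.0926 and ω_d = 0.435, so ω_n = √(σ²+ω_d²) = 0.445 rad/s and ζ = σ/ω_n = 0.208.
Overshoot: exp(−π·0.208/√(1−0.208²)) = 0.512, i.e. 51.2%.

%OS ≈ 51.2%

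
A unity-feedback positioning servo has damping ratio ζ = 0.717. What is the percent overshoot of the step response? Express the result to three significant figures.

For an underdamped second-order system, %OS = 100·exp(−πζ/√(1−ζ²)).
πζ/√(1−ζ²) = π·0.717/√(1−0.514) = 3.231, so %OS = 100·e^(−3.231) = 3.95%.

%OS ≈ 3.95%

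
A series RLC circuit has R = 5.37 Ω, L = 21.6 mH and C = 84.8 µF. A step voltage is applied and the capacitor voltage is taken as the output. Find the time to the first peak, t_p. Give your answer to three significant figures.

t_p ≈ 0.00431 s

For a series RLC circuit (capacitor voltage as output), ω_n = 1/√(LC) = 1/√(21.6 mH · 84.8 µF) = 739 rad/s.
ζ = (R/2)·√(C/L) = (5.37/2)·√(84.8 µF/21.6 mH) = 0.168.
ω_d = ω_n√(1−ζ²) = 728 rad/s. t_p = π/ω_d = 0.00431 s.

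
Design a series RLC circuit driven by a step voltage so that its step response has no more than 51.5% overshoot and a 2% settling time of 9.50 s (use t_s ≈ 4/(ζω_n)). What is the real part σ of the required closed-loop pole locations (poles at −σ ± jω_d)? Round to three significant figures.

σ ≈ 0.421

The settling-time spec alone fixes σ = ζω_n = 4/t_s = 4/9.50 = 0.421.
(Overshoot then fixes ζ = 0.207 and hence ω_d = σ·√(1−ζ²)/ζ = 1.99 rad/s.)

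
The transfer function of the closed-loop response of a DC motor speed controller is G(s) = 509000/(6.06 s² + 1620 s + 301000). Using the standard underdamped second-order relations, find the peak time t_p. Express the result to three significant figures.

Dividing through by 6.06: denominator becomes s² + 267.3 s + 49670.
So ω_n = √49670 = 223 rad/s and ζ = 267.3/(2·223) = 0.600.
ω_d = 223·√(1 − 0.600²) = 178 rad/s. t_p = π/ω_d = 0.0176 s.

t_p ≈ 0.0176 s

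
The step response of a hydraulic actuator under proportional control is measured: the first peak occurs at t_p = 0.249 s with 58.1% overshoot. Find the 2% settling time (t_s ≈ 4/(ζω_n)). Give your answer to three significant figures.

t_s ≈ 1.83 s

ζ from %OS: ζ = |ln 0.581|/√(π²+ln²0.581) = 0.170.
t_p = π/ω_d ⇒ ω_d = 12.6 rad/s; then ω_n = ω_d/√(1−ζ²) = 12.8 rad/s.
t_s ≈ 4/(ζω_n) = 4/(0.170·12.8) = 1.83 s.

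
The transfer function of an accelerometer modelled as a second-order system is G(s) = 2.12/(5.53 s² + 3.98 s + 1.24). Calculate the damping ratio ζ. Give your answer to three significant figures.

Dividing through by 5.53: denominator becomes s² + 0.7197 s + 0.2242.
So ω_n = √0.2242 = 0.474 rad/s and ζ = 0.7197/(2·0.474) = 0.760.

ζ ≈ 0.760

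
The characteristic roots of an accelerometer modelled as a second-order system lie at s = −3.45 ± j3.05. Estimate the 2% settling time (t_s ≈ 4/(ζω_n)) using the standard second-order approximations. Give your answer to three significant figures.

For poles at −σ ± jω_d, ζω_n = σ = 3.45, so t_s ≈ 4/σ = 1.16 s.

t_s ≈ 1.16 s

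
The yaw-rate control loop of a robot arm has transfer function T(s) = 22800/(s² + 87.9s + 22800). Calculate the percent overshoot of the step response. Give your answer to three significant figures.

Comparing the denominator to s² + 2ζω_n s + ω_n²: ω_n = √22800 = 151 rad/s, and 2ζω_n = 87.9 so ζ = 87.9/(2·151) = 0.291.
%OS = 100·exp(−πζ/√(1−ζ²)) = 38.5%.

%OS ≈ 38.5%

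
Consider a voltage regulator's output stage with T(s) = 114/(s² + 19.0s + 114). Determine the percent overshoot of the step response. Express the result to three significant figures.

Comparing the denominator to s² + 2ζω_n s + ω_n²: ω_n = √114 = 10.7 rad/s, and 2ζω_n = 19.0 so ζ = 19.0/(2·10.7) = 0.890.
%OS = 100 e^{−πζ/√(1−ζ²)} with ζ = 0.890 gives 0.219%.

%OS ≈ 0.219%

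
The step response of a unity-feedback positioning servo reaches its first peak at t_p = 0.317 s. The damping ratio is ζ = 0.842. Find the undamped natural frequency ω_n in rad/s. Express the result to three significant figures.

ω_n ≈ 18.4 rad/s

Peak time t_p = π/ω_d, so ω_d = π/t_p = π/0.317 = 9.91 rad/s.
ω_n = ω_d/√(1−ζ²) = 9.91/√0.291 = 18.4 rad/s.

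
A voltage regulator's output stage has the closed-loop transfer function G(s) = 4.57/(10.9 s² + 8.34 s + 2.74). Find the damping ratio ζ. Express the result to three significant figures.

Dividing through by 10.9: denominator becomes s² + 0.7651 s + 0.2514.
So ω_n = √0.2514 = 0.501 rad/s and ζ = 0.7651/(2·0.501) = 0.763.

ζ ≈ 0.763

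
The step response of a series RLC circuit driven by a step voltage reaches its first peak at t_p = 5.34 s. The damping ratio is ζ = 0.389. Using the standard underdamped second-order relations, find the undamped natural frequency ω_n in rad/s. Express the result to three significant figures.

Peak time t_p = π/ω_d, so ω_d = π/t_p = π/5.34 = 0.588 rad/s.
ω_n = ω_d/√(1−ζ²) = 0.588/√0.849 = 0.639 rad/s.

ω_n ≈ 0.639 rad/s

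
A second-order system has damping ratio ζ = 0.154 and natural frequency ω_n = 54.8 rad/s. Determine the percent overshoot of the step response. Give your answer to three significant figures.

%OS ≈ 61.3%

For an underdamped second-order system, %OS = 100·exp(−πζ/√(1−ζ²)).
πζ/√(1−ζ²) = π·0.154/√(1−0.0237) = 0.4896, so %OS = 100·e^(−0.4896) = 61.3%.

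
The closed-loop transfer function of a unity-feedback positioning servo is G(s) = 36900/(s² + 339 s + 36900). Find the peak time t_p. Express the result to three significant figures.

t_p ≈ 0.0348 s

ω_n = √36900 = 192 rad/s; ζ = 339/(2·192) = 0.882.
The damped frequency ω_d = ω_n√(1−ζ²) = 90.4 rad/s. Then t_p = π/ω_d = 0.0348 s.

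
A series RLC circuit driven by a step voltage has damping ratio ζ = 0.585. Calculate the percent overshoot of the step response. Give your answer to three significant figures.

For an underdamped second-order system, %OS = 100·exp(−πζ/√(1−ζ²)).
πζ/√(1−ζ²) = π·0.585/√(1−0.342) = 2.266, so %OS = 100·e^(−2.266) = 10.4%.

%OS ≈ 10.4%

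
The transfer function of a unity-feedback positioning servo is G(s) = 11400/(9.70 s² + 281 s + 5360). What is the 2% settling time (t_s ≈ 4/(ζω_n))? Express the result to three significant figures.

t_s ≈ 0.276 s

Dividing through by 9.70: denominator becomes s² + 28.97 s + 552.6.
So ω_n = √552.6 = 23.5 rad/s and ζ = 28.97/(2·23.5) = 0.616.
t_s ≈ 4/(ζω_n) = 0.276 s.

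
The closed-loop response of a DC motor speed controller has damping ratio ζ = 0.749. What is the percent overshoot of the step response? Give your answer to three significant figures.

For an underdamped second-order system, %OS = 100·exp(−πζ/√(1−ζ²)).
πζ/√(1−ζ²) = π·0.749/√(1−0.561) = 3.551, so %OS = 100·e^(−3.551) = 2.87%.

%OS ≈ 2.87%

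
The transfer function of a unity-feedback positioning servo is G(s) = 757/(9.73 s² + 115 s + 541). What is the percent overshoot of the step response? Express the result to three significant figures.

Dividing through by 9.73: denominator becomes s² + 11.82 s + 55.60.
So ω_n = √55.60 = 7.46 rad/s and ζ = 11.82/(2·7.46) = 0.793.
Overshoot: exp(−π·0.793/√(1−0.793²)) = 0.0169, i.e. 1.69%.

%OS ≈ 1.69%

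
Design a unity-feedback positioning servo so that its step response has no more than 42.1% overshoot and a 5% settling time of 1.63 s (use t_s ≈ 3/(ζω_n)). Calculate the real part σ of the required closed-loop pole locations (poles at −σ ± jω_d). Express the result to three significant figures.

σ ≈ 1.84

The settling-time spec alone fixes σ = ζω_n = 3/t_s = 3/1.63 = 1.84.
(Overshoot then fixes ζ = 0.265 and hence ω_d = σ·√(1−ζ²)/ζ = 6.68 rad/s.)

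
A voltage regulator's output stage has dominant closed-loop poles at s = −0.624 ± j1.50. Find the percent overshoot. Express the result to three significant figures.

%OS ≈ 27.1%

|pole| = ω_n = √(0.624² + 1.50²) = 1.62 rad/s; ζ = cos θ = σ/ω_n = 0.384.
%OS = 100 e^{−πζ/√(1−ζ²)} with ζ = 0.384 gives 27.1%.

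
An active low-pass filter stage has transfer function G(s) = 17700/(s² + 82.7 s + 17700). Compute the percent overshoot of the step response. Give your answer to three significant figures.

%OS ≈ 35.8%

ω_n = √17700 = 133 rad/s; ζ = 82.7/(2·133) = 0.311.
%OS = 100·exp(−πζ/√(1−ζ²)) = 35.8%.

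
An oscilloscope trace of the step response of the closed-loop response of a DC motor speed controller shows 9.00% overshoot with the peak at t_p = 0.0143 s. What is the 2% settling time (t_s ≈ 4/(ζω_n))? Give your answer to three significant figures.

From the overshoot, ζ = −ln(OS)/√(π²+ln²(OS)) = 0.608.
t_p = π/ω_d ⇒ ω_d = 220 rad/s; then ω_n = ω_d/√(1−ζ²) = 277 rad/s.
t_s ≈ 4/(ζω_n) = 4/(0.608·277) = 0.0238 s.

t_s ≈ 0.0238 s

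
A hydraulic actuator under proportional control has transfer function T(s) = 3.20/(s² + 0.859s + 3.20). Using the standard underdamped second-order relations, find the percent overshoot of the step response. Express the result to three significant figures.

%OS ≈ 46.0%

Comparing the denominator to s² + 2ζω_n s + ω_n²: ω_n = √3.20 = 1.79 rad/s, and 2ζω_n = 0.859 so ζ = 0.859/(2·1.79) = 0.240.
Overshoot: exp(−π·0.240/√(1−0.240²)) = 0.460, i.e. 46.0%.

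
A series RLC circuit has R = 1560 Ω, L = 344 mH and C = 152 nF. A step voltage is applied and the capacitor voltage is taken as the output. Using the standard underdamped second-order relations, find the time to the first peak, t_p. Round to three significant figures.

t_p ≈ 0.000840 s

For a series RLC circuit (capacitor voltage as output), ω_n = 1/√(LC) = 1/√(344 mH · 152 nF) = 4370 rad/s.
ζ = (R/2)·√(C/L) = (1560/2)·√(152 nF/344 mH) = 0.518.
ω_d = 4370·√(1 − 0.518²) = 3740 rad/s. t_p = π/ω_d = 0.000840 s.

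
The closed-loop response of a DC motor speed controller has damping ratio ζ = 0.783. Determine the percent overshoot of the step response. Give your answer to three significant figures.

%OS ≈ 1.92%

For an underdamped second-order system, %OS = 100·exp(−πζ/√(1−ζ²)).
πζ/√(1−ζ²) = π·0.783/√(1−0.613) = 3.955, so %OS = 100·e^(−3.955) = 1.92%.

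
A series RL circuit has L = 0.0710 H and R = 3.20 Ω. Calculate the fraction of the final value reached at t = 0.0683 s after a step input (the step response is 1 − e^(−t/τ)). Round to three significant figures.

τ = L/R = 0.0710/3.20 = 0.0222 s.
y(t)/y_∞ = 1 − e^(−t/τ) = 1 − e^(−0.0683/0.0222) = 1 − e^(−3.08) = 0.954.

y/y_∞ ≈ 0.954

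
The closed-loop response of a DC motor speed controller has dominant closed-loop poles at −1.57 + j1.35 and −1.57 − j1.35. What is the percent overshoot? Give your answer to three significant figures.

|pole| = ω_n = √(1.57² + 1.35²) = 2.07 rad/s; ζ = cos θ = σ/ω_n = 0.758.
Overshoot: exp(−π·0.758/√(1−0.758²)) = 0.0259, i.e. 2.59%.

%OS ≈ 2.59%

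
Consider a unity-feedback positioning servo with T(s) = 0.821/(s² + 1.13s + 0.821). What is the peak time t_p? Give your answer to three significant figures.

t_p ≈ 4.44 s

Comparing the denominator to s² + 2ζω_n s + ω_n²: ω_n = √0.821 = 0.906 rad/s, and 2ζω_n = 1.13 so ζ = 1.13/(2·0.906) = 0.624.
ω_d = ω_n√(1−ζ²) = 0.708 rad/s. Then t_p = π/ω_d = 4.44 s.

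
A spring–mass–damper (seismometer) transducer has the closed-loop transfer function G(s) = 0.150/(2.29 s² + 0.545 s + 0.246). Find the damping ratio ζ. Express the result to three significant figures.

Dividing through by 2.29: denominator becomes s² + 0.2380 s + 0.1074.
So ω_n = √0.1074 = 0.328 rad/s and ζ = 0.2380/(2·0.328) = 0.363.

ζ ≈ 0.363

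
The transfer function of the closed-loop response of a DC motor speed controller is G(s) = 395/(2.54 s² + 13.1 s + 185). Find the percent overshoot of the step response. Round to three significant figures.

%OS ≈ 36.9%

Dividing through by 2.54: denominator becomes s² + 5.157 s + 72.83.
So ω_n = √72.83 = 8.53 rad/s and ζ = 5.157/(2·8.53) = 0.302.
%OS = 100·exp(−πζ/√(1−ζ²)) = 36.9%.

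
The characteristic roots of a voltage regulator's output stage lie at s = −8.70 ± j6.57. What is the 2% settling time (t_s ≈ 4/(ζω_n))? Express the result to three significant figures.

t_s ≈ 0.460 s

For poles at −σ ± jω_d, ζω_n = σ = 8.70, so t_s ≈ 4/σ = 0.460 s.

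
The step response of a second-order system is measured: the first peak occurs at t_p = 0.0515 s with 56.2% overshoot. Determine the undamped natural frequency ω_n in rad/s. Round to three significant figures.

ω_n ≈ 62.0 rad/s

The overshoot fixes ζ = −ln(OS)/√(π²+ln²(OS)) = 0.180.
t_p = π/ω_d ⇒ ω_d = 61.0 rad/s; then ω_n = ω_d/√(1−ζ²) = 62.0 rad/s.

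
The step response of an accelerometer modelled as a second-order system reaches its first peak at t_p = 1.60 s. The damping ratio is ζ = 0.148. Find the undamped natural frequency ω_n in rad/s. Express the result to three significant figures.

Peak time t_p = π/ω_d, so ω_d = π/t_p = π/1.60 = 1.96 rad/s.
ω_n = ω_d/√(1−ζ²) = 1.96/√0.978 = 1.99 rad/s.

ω_n ≈ 1.99 rad/s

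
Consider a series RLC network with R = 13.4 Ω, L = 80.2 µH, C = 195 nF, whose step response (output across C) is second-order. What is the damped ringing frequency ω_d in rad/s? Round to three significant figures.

For a series RLC circuit (capacitor voltage as output), ω_n = 1/√(LC) = 1/√(80.2 µH · 195 nF) = 253000 rad/s.
ζ = (R/2)·√(C/L) = (13.4/2)·√(195 nF/80.2 µH) = 0.330.
The damped frequency ω_d = ω_n√(1−ζ²) = 239000 rad/s.

ω_d ≈ 239000 rad/s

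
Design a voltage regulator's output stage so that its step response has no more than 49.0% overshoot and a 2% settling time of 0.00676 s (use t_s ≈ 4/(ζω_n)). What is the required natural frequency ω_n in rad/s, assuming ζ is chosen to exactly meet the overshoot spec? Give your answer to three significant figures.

ζ = −ln(OS)/√(π² + (ln OS)²). With OS = 0.490, ln OS = −0.7133 and ζ = 0.7133/3.222 = 0.221.
From t_s ≈ 4/(ζω_n): ω_n = 4/(ζ·t_s) = 4/(0.221·0.00676) = 2670 rad/s.

ω_n ≈ 2670 rad/s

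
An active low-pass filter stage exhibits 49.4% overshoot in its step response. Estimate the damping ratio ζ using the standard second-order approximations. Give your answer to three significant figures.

ζ ≈ 0.219

Inverting the overshoot relation: ζ = |ln 0.494|/√(π² + ln²0.494) = 0.219.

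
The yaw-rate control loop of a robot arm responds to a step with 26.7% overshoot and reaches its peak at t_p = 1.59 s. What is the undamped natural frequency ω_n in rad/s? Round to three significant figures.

From the overshoot, ζ = −ln(OS)/√(π²+ln²(OS)) = 0.387.
t_p = π/ω_d ⇒ ω_d = 1.98 rad/s; then ω_n = ω_d/√(1−ζ²) = 2.14 rad/s.

ω_n ≈ 2.14 rad/s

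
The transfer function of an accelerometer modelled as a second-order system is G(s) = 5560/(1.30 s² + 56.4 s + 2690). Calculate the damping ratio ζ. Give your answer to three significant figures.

Dividing through by 1.30: denominator becomes s² + 43.38 s + 2069.
So ω_n = √2069 = 45.5 rad/s and ζ = 43.38/(2·45.5) = 0.477.

ζ ≈ 0.477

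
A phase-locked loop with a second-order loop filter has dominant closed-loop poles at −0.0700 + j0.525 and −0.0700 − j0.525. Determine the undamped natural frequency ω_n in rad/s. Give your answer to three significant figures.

ω_n ≈ 0.530 rad/s

With σ = 0.0700, ω_d = 0.525: ω_n = √(σ²+ω_d²) = 0.530 rad/s, ζ = σ/ω_n = 0.132.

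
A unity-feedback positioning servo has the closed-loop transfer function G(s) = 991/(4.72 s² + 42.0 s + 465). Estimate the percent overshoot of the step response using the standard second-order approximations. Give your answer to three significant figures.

%OS ≈ 20.7%

Dividing through by 4.72: denominator becomes s² + 8.898 s + 98.52.
So ω_n = √98.52 = 9.93 rad/s and ζ = 8.898/(2·9.93) = 0.448.
Overshoot: exp(−π·0.448/√(1−0.448²)) = 0.207, i.e. 20.7%.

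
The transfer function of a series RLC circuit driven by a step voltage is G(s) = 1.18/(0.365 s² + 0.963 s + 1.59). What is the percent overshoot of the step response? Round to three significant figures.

Dividing through by 0.365: denominator becomes s² + 2.638 s + 4.356.
So ω_n = √4.356 = 2.09 rad/s and ζ = 2.638/(2·2.09) = 0.632.
Overshoot: exp(−π·0.632/√(1−0.632²)) = 0.0771, i.e. 7.71%.

%OS ≈ 7.71%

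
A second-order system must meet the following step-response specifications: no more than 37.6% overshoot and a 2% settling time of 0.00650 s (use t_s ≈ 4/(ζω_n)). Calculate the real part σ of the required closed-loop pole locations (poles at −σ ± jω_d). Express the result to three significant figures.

The settling-time spec alone fixes σ = ζω_n = 4/t_s = 4/0.00650 = 615.
(Overshoot then fixes ζ = 0.297 and hence ω_d = σ·√(1−ζ²)/ζ = 1980 rad/s.)

σ ≈ 615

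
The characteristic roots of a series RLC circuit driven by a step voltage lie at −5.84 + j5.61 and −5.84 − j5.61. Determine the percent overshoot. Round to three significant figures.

|pole| = ω_n = √(5.84² + 5.61²) = 8.10 rad/s; ζ = cos θ = σ/ω_n = 0.721.
Overshoot: exp(−π·0.721/√(1−0.721²)) = 0.0380, i.e. 3.80%.

%OS ≈ 3.80%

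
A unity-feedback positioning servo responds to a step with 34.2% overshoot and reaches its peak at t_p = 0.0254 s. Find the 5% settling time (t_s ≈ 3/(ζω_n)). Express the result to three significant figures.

t_s ≈ 0.0710 s

From the overshoot, ζ = −ln(OS)/√(π²+ln²(OS)) = 0.323.
From t_p = π/ω_d, ω_d = π/0.0254 = 124 rad/s, so ω_n = ω_d/√(1−ζ²) = 131 rad/s.
t_s ≈ 3/(ζω_n) = 3/(0.323·131) = 0.0710 s.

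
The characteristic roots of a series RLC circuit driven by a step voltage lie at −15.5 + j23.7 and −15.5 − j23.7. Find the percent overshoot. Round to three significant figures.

%OS ≈ 12.8%

With σ = 15.5, ω_d = 23.7: ω_n = √(σ²+ω_d²) = 28.3 rad/s, ζ = σ/ω_n = 0.547.
%OS = 100 e^{−πζ/√(1−ζ²)} with ζ = 0.547 gives 12.8%.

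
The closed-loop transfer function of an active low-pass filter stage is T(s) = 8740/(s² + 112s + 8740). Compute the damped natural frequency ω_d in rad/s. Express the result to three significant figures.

ω_d ≈ 74.9 rad/s

ω_n = √8740 = 93.5 rad/s; ζ = 112/(2·93.5) = 0.599.
ω_d = 93.5·√(1 − 0.599²) = 74.9 rad/s.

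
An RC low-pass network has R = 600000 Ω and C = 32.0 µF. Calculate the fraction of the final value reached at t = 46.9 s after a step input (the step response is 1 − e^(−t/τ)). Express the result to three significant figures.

y/y_∞ ≈ 0.913

τ = RC = 600000 × 32.0 µF = 19.2 s.
y(t)/y_∞ = 1 − e^(−t/τ) = 1 − e^(−46.9/19.2) = 1 − e^(−2.44) = 0.913.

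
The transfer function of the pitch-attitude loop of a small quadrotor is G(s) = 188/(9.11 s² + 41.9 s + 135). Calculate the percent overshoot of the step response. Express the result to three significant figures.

Dividing through by 9.11: denominator becomes s² + 4.599 s + 14.82.
So ω_n = √14.82 = 3.85 rad/s and ζ = 4.599/(2·3.85) = 0.597.
Overshoot: exp(−π·0.597/√(1−0.597²)) = 0.0963, i.e. 9.63%.

%OS ≈ 9.63%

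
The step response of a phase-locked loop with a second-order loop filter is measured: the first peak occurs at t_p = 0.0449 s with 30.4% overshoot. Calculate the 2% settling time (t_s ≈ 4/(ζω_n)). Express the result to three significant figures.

t_s ≈ 0.151 s

From the overshoot, ζ = −ln(OS)/√(π²+ln²(OS)) = 0.354.
t_p = π/ω_d ⇒ ω_d = 70.0 rad/s; then ω_n = ω_d/√(1−ζ²) = 74.8 rad/s.
t_s ≈ 4/(ζω_n) = 4/(0.354·74.8) = 0.151 s.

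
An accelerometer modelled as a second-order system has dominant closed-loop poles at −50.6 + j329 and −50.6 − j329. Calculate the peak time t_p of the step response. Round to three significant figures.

t_p ≈ 0.00955 s

t_p = π/ω_d with ω_d = 329 (the imaginary part), so t_p = 0.00955 s.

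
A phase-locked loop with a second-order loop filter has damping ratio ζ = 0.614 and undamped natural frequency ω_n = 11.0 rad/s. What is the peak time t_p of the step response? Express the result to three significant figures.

t_p ≈ 0.362 s

The damped frequency is ω_d = ω_n√(1−ζ²) = 11.0·√(1−0.377) = 8.68 rad/s.
Peak time t_p = π/ω_d = π/8.68 = 0.362 s.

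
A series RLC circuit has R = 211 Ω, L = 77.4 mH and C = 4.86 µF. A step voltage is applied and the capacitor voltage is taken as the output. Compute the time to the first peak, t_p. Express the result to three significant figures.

t_p ≈ 0.00351 s

For a series RLC circuit (capacitor voltage as output), ω_n = 1/√(LC) = 1/√(77.4 mH · 4.86 µF) = 1630 rad/s.
ζ = (R/2)·√(C/L) = (211/2)·√(4.86 µF/77.4 mH) = 0.836.
The damped frequency ω_d = ω_n√(1−ζ²) = 895 rad/s. t_p = π/ω_d = 0.00351 s.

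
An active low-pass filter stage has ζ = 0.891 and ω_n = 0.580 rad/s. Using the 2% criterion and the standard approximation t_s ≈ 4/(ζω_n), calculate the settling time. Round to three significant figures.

t_s ≈ 7.74 s

t_s ≈ 4/(ζω_n) = 4/(0.891 × 0.580) = 7.74 s.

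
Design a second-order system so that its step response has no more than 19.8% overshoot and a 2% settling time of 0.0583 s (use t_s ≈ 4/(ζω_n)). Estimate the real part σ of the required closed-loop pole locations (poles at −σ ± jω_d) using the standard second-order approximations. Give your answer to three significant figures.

The settling-time spec alone fixes σ = ζω_n = 4/t_s = 4/0.0583 = 68.6.
(Overshoot then fixes ζ = 0.458 and hence ω_d = σ·√(1−ζ²)/ζ = 133 rad/s.)

σ ≈ 68.6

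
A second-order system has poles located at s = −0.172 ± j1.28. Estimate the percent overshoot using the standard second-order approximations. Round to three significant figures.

With σ = 0.172, ω_d = 1.28: ω_n = √(σ²+ω_d²) = 1.29 rad/s, ζ = σ/ω_n = 0.133.
Overshoot: exp(−π·0.133/√(1−0.133²)) = 0.656, i.e. 65.6%.

%OS ≈ 65.6%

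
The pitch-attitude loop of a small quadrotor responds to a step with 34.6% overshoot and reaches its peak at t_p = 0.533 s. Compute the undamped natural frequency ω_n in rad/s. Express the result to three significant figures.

ω_n ≈ 6.22 rad/s

From the overshoot, ζ = −ln(OS)/√(π²+ln²(OS)) = 0.320.
From t_p = π/ω_d, ω_d = π/0.533 = 5.89 rad/s, so ω_n = ω_d/√(1−ζ²) = 6.22 rad/s.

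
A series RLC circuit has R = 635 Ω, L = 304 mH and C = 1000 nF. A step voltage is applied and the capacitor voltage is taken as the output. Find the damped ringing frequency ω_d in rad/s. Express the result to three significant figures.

For a series RLC circuit (capacitor voltage as output), ω_n = 1/√(LC) = 1/√(304 mH · 1000 nF) = 1810 rad/s.
ζ = (R/2)·√(C/L) = (635/2)·√(1000 nF/304 mH) = 0.576.
The damped frequency ω_d = ω_n√(1−ζ²) = 1480 rad/s.

ω_d ≈ 1480 rad/s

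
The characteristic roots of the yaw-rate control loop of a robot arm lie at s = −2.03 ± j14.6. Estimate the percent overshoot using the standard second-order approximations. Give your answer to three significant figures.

%OS ≈ 64.6%

|pole| = ω_n = √(2.03² + 14.6²) = 14.7 rad/s; ζ = cos θ = σ/ω_n = 0.138.
%OS = 100 e^{−πζ/√(1−ζ²)} with ζ = 0.138 gives 64.6%.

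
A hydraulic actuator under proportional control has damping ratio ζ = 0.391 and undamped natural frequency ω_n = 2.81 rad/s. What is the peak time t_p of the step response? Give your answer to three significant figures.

t_p ≈ 1.21 s

The damped frequency is ω_d = ω_n√(1−ζ²) = 2.81·√(1−0.153) = 2.59 rad/s.
Peak time t_p = π/ω_d = π/2.59 = 1.21 s.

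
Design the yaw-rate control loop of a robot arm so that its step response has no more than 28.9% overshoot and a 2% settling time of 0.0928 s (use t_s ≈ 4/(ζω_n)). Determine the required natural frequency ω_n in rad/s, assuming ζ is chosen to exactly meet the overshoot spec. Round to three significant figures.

ω_n ≈ 117 rad/s

From %OS = 100·exp(−πζ/√(1−ζ²)), invert to get ζ = −ln(OS)/√(π² + ln²(OS)) with OS = 0.289.
−ln 0.289 = 1.241, so ζ = 1.241/√(π² + 1.541) = 0.367.
From t_s ≈ 4/(ζω_n): ω_n = 4/(ζ·t_s) = 4/(0.367·0.0928) = 117 rad/s.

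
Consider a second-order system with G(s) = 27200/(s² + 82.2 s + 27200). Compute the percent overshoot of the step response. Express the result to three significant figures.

Comparing the denominator to s² + 2ζω_n s + ω_n²: ω_n = √27200 = 165 rad/s, and 2ζω_n = 82.2 so ζ = 82.2/(2·165) = 0.249.
Overshoot: exp(−π·0.249/√(1−0.249²)) = 0.446, i.e. 44.6%.

%OS ≈ 44.6%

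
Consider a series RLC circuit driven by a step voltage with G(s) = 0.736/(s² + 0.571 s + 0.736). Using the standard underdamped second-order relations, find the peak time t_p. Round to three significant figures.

t_p ≈ 3.88 s

Comparing the denominator to s² + 2ζω_n s + ω_n²: ω_n = √0.736 = 0.858 rad/s, and 2ζω_n = 0.571 so ζ = 0.571/(2·0.858) = 0.333.
The damped frequency ω_d = ω_n√(1−ζ²) = 0.809 rad/s. Then t_p = π/ω_d = 3.88 s.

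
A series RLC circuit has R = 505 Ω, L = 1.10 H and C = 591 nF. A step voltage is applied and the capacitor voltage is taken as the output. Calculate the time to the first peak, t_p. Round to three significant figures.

For a series RLC circuit (capacitor voltage as output), ω_n = 1/√(LC) = 1/√(1.10 H · 591 nF) = 1240 rad/s.
ζ = (R/2)·√(C/L) = (505/2)·√(591 nF/1.10 H) = 0.185.
ω_d = ω_n√(1−ζ²) = 1220 rad/s. t_p = π/ω_d = 0.00258 s.

t_p ≈ 0.00258 s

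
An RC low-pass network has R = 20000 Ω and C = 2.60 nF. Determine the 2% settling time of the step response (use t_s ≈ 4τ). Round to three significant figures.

t_s ≈ 0.000208 s

τ = RC = 20000 × 2.60 nF = 0.0000520 s.
t_s ≈ 4τ = 0.000208 s.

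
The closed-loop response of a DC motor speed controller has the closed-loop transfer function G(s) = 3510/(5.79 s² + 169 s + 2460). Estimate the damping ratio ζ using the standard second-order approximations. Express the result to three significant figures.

Dividing through by 5.79: denominator becomes s² + 29.19 s + 424.9.
So ω_n = √424.9 = 20.6 rad/s and ζ = 29.19/(2·20.6) = 0.708.

ζ ≈ 0.708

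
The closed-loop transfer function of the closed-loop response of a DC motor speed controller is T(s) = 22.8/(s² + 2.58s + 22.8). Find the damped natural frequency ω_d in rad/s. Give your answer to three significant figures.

ω_d ≈ 4.60 rad/s

Comparing the denominator to s² + 2ζω_n s + ω_n²: ω_n = √22.8 = 4.77 rad/s, and 2ζω_n = 2.58 so ζ = 2.58/(2·4.77) = 0.270.
The damped frequency ω_d = ω_n√(1−ζ²) = 4.60 rad/s.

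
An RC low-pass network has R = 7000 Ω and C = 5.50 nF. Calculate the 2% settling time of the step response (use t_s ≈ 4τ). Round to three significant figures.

τ = RC = 7000 × 5.50 nF = 0.0000385 s.
t_s ≈ 4τ = 0.000154 s.

t_s ≈ 0.000154 s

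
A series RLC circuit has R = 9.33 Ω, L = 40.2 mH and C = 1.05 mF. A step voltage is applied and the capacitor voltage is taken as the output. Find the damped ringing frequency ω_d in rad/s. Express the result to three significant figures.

For a series RLC circuit (capacitor voltage as output), ω_n = 1/√(LC) = 1/√(40.2 mH · 1.05 mF) = 154 rad/s.
ζ = (R/2)·√(C/L) = (9.33/2)·√(1.05 mF/40.2 mH) = 0.754.
ω_d = 154·√(1 − 0.754²) = 101 rad/s.

ω_d ≈ 101 rad/s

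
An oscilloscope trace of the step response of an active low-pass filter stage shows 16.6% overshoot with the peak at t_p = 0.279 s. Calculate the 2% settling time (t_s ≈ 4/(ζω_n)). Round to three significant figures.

From the overshoot, ζ = −ln(OS)/√(π²+ln²(OS)) = 0.496.
t_p = π/ω_d ⇒ ω_d = 11.3 rad/s; then ω_n = ω_d/√(1−ζ²) = 13.0 rad/s.
t_s ≈ 4/(ζω_n) = 4/(0.496·13.0) = 0.621 s.

t_s ≈ 0.621 s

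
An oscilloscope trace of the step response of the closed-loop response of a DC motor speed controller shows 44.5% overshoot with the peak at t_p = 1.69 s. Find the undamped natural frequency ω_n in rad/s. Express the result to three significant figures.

ω_n ≈ 1.92 rad/s

ζ from %OS: ζ = |ln 0.445|/√(π²+ln²0.445) = 0.250.
t_p = π/ω_d ⇒ ω_d = 1.86 rad/s; then ω_n = ω_d/√(1−ζ²) = 1.92 rad/s.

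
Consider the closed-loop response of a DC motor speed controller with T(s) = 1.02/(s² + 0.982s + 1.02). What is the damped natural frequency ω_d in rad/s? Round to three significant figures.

Matching coefficients with s² + 2ζω_n s + ω_n² gives ω_n² = 1.02 ⇒ ω_n = 1.01 rad/s, and ζ = 0.982/(2ω_n) = 0.486.
The damped frequency ω_d = ω_n√(1−ζ²) = 0.883 rad/s.

ω_d ≈ 0.883 rad/s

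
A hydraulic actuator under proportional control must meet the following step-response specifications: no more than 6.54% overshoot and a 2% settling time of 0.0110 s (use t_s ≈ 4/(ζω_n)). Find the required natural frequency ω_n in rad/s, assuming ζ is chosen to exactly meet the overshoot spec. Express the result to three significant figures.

From %OS = 100·exp(−πζ/√(1−ζ²)), invert to get ζ = −ln(OS)/√(π² + ln²(OS)) with OS = 0.0654.
−ln 0.0654 = 2.727, so ζ = 2.727/√(π² + 7.438) = 0.656.
Then ω_n = 4/(ζ t_s) = 4/(0.656 × 0.0110) = 555 rad/s.

ω_n ≈ 555 rad/s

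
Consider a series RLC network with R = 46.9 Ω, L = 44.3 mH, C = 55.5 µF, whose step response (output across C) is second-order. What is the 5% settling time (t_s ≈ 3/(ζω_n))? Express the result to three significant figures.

For a series RLC circuit (capacitor voltage as output), ω_n = 1/√(LC) = 1/√(44.3 mH · 55.5 µF) = 638 rad/s.
ζ = (R/2)·√(C/L) = (46.9/2)·√(55.5 µF/44.3 mH) = 0.830.
t_s ≈ 3/(ζω_n) = 0.00567 s.

t_s ≈ 0.00567 s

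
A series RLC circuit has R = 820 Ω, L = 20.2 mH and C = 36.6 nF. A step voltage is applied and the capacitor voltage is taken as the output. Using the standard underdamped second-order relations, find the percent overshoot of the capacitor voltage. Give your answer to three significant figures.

%OS ≈ 12.5%

For a series RLC circuit (capacitor voltage as output), ω_n = 1/√(LC) = 1/√(20.2 mH · 36.6 nF) = 36800 rad/s.
ζ = (R/2)·√(C/L) = (820/2)·√(36.6 nF/20.2 mH) = 0.552.
%OS = 100 e^{−πζ/√(1−ζ²)} with ζ = 0.552 gives 12.5%.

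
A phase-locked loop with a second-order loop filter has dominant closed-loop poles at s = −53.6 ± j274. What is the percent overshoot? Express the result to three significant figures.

|pole| = ω_n = √(53.6² + 274²) = 279 rad/s; ζ = cos θ = σ/ω_n = 0.192.
%OS = 100·exp(−πζ/√(1−ζ²)) = 54.1%.

%OS ≈ 54.1%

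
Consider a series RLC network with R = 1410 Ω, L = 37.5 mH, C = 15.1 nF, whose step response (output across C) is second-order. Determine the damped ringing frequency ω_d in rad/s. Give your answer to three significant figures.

For a series RLC circuit (capacitor voltage as output), ω_n = 1/√(LC) = 1/√(37.5 mH · 15.1 nF) = 42000 rad/s.
ζ = (R/2)·√(C/L) = (1410/2)·√(15.1 nF/37.5 mH) = 0.447.
ω_d = 42000·√(1 − 0.447²) = 37600 rad/s.

ω_d ≈ 37600 rad/s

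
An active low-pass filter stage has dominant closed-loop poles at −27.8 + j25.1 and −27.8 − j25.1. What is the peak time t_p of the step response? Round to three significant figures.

t_p ≈ 0.125 s

t_p = π/ω_d with ω_d = 25.1 (the imaginary part), so t_p = 0.125 s.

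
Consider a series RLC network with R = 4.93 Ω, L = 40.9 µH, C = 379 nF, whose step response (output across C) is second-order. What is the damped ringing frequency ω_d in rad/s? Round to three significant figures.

ω_d ≈ 247000 rad/s

For a series RLC circuit (capacitor voltage as output), ω_n = 1/√(LC) = 1/√(40.9 µH · 379 nF) = 254000 rad/s.
ζ = (R/2)·√(C/L) = (4.93/2)·√(379 nF/40.9 µH) = 0.237.
The damped frequency ω_d = ω_n√(1−ζ²) = 247000 rad/s.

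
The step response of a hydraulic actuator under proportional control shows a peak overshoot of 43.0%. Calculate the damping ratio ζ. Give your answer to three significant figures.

From %OS = 100·exp(−πζ/√(1−ζ²)), invert to get ζ = −ln(OS)/√(π² + ln²(OS)) with OS = 0.430.
−ln 0.430 = 0.8440, so ζ = 0.8440/√(π² + 0.7123) = 0.259.

ζ ≈ 0.259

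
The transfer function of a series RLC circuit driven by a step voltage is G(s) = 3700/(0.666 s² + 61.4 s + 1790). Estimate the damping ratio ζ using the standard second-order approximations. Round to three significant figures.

ζ ≈ 0.889

Dividing through by 0.666: denominator becomes s² + 92.19 s + 2688.
So ω_n = √2688 = 51.8 rad/s and ζ = 92.19/(2·51.8) = 0.889.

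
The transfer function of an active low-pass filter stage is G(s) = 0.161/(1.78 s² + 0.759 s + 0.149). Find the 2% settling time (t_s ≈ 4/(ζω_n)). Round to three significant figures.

t_s ≈ 18.8 s

Dividing through by 1.78: denominator becomes s² + 0.4264 s + 0.08371.
So ω_n = √0.08371 = 0.289 rad/s and ζ = 0.4264/(2·0.289) = 0.737.
t_s ≈ 4/(ζω_n) = 18.8 s.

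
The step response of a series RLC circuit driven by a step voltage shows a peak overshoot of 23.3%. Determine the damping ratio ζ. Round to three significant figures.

ζ ≈ 0.421

Inverting the overshoot relation: ζ = |ln 0.233|/√(π² + ln²0.233) = 0.421.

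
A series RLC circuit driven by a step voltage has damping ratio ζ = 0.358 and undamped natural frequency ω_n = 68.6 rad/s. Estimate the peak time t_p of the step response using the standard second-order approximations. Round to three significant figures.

t_p ≈ 0.0490 s

The damped frequency is ω_d = ω_n√(1−ζ²) = 68.6·√(1−0.128) = 64.1 rad/s.
Peak time t_p = π/ω_d = π/64.1 = 0.0490 s.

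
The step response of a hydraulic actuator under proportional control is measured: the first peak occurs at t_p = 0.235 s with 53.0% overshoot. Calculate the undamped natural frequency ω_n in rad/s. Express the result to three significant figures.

From the overshoot, ζ = −ln(OS)/√(π²+ln²(OS)) = 0.198.
t_p = π/ω_d ⇒ ω_d = 13.4 rad/s; then ω_n = ω_d/√(1−ζ²) = 13.6 rad/s.

ω_n ≈ 13.6 rad/s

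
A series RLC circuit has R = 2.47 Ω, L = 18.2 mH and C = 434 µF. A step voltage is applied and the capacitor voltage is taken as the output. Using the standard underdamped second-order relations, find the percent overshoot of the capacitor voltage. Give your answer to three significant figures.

%OS ≈ 54.3%

For a series RLC circuit (capacitor voltage as output), ω_n = 1/√(LC) = 1/√(18.2 mH · 434 µF) = 356 rad/s.
ζ = (R/2)·√(C/L) = (2.47/2)·√(434 µF/18.2 mH) = 0.191.
Overshoot: exp(−π·0.191/√(1−0.191²)) = 0.543, i.e. 54.3%.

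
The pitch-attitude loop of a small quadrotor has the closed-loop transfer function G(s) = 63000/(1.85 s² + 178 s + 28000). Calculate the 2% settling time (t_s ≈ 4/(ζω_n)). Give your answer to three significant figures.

Dividing through by 1.85: denominator becomes s² + 96.22 s + 15140.
So ω_n = √15140 = 123 rad/s and ζ = 96.22/(2·123) = 0.391.
t_s ≈ 4/(ζω_n) = 0.0831 s.

t_s ≈ 0.0831 s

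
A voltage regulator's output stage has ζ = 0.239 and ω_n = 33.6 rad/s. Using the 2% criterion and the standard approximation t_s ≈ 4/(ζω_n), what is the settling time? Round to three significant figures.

t_s ≈ 0.498 s

t_s ≈ 4/(ζω_n) = 4/(0.239 × 33.6) = 0.498 s.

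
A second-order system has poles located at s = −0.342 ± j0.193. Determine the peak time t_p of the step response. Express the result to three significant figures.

t_p = π/ω_d with ω_d = 0.193 (the imaginary part), so t_p = 16.3 s.

t_p ≈ 16.3 s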